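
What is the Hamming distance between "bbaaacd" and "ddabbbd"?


Comparing "bbaaacd" and "ddabbbd" position by position:
  Position 0: 'b' vs 'd' => differ
  Position 1: 'b' vs 'd' => differ
  Position 2: 'a' vs 'a' => same
  Position 3: 'a' vs 'b' => differ
  Position 4: 'a' vs 'b' => differ
  Position 5: 'c' vs 'b' => differ
  Position 6: 'd' vs 'd' => same
Total differences (Hamming distance): 5

5


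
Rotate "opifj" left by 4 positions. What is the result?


Input: "opifj", rotate left by 4
First 4 characters: "opif"
Remaining characters: "j"
Concatenate remaining + first: "j" + "opif" = "jopif"

jopif


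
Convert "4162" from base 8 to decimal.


Input: "4162" in base 8
Positional expansion:
  Digit '4' (value 4) x 8^3 = 2048
  Digit '1' (value 1) x 8^2 = 64
  Digit '6' (value 6) x 8^1 = 48
  Digit '2' (value 2) x 8^0 = 2
Sum = 2162

2162


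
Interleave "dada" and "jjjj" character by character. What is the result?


Interleaving "dada" and "jjjj":
  Position 0: 'd' from first, 'j' from second => "dj"
  Position 1: 'a' from first, 'j' from second => "aj"
  Position 2: 'd' from first, 'j' from second => "dj"
  Position 3: 'a' from first, 'j' from second => "aj"
Result: djajdjaj

djajdjaj


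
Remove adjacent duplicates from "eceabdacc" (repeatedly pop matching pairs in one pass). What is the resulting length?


Input: eceabdacc
Stack-based adjacent duplicate removal:
  Read 'e': push. Stack: e
  Read 'c': push. Stack: ec
  Read 'e': push. Stack: ece
  Read 'a': push. Stack: ecea
  Read 'b': push. Stack: eceab
  Read 'd': push. Stack: eceabd
  Read 'a': push. Stack: eceabda
  Read 'c': push. Stack: eceabdac
  Read 'c': matches stack top 'c' => pop. Stack: eceabda
Final stack: "eceabda" (length 7)

7


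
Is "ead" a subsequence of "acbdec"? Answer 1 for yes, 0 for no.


Check if "ead" is a subsequence of "acbdec"
Greedy scan:
  Position 0 ('a'): no match needed
  Position 1 ('c'): no match needed
  Position 2 ('b'): no match needed
  Position 3 ('d'): no match needed
  Position 4 ('e'): matches sub[0] = 'e'
  Position 5 ('c'): no match needed
Only matched 1/3 characters => not a subsequence

0


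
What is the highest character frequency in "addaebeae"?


Input: addaebeae
Character counts:
  'a': 3
  'b': 1
  'd': 2
  'e': 3
Maximum frequency: 3

3


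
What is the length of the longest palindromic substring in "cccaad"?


Input: "cccaad"
Checking substrings for palindromes:
  [0:3] "ccc" (len 3) => palindrome
  [0:2] "cc" (len 2) => palindrome
  [1:3] "cc" (len 2) => palindrome
  [3:5] "aa" (len 2) => palindrome
Longest palindromic substring: "ccc" with length 3

3


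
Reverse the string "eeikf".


Input: eeikf
Reading characters right to left:
  Position 4: 'f'
  Position 3: 'k'
  Position 2: 'i'
  Position 1: 'e'
  Position 0: 'e'
Reversed: fkiee

fkiee


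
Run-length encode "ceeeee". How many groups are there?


Input: ceeeee
Scanning for consecutive runs:
  Group 1: 'c' x 1 (positions 0-0)
  Group 2: 'e' x 5 (positions 1-5)
Total groups: 2

2


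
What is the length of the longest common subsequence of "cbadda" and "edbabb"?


LCS of "cbadda" and "edbabb"
DP table:
           e    d    b    a    b    b
      0    0    0    0    0    0    0
  c   0    0    0    0    0    0    0
  b   0    0    0    1    1    1    1
  a   0    0    0    1    2    2    2
  d   0    0    1    1    2    2    2
  d   0    0    1    1    2    2    2
  a   0    0    1    1    2    2    2
LCS length = dp[6][6] = 2

2


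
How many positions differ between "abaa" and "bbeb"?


Comparing "abaa" and "bbeb" position by position:
  Position 0: 'a' vs 'b' => DIFFER
  Position 1: 'b' vs 'b' => same
  Position 2: 'a' vs 'e' => DIFFER
  Position 3: 'a' vs 'b' => DIFFER
Positions that differ: 3

3


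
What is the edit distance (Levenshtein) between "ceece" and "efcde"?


Computing edit distance: "ceece" -> "efcde"
DP table:
           e    f    c    d    e
      0    1    2    3    4    5
  c   1    1    2    2    3    4
  e   2    1    2    3    3    3
  e   3    2    2    3    4    3
  c   4    3    3    2    3    4
  e   5    4    4    3    3    3
Edit distance = dp[5][5] = 3

3


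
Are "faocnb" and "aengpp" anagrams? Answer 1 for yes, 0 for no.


Strings: "faocnb", "aengpp"
Sorted first:  abcfno
Sorted second: aegnpp
Differ at position 1: 'b' vs 'e' => not anagrams

0


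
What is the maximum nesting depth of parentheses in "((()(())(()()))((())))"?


Input: "((()(())(()()))((())))"
Tracking depth:
  Position 0 '(': depth becomes 1
  Position 1 '(': depth becomes 2
  Position 2 '(': depth becomes 3
  Position 3 ')': depth becomes 2
  Position 4 '(': depth becomes 3
  Position 5 '(': depth becomes 4
  Position 6 ')': depth becomes 3
  Position 7 ')': depth becomes 2
  Position 8 '(': depth becomes 3
  Position 9 '(': depth becomes 4
  Position 10 ')': depth becomes 3
  Position 11 '(': depth becomes 4
  Position 12 ')': depth becomes 3
  Position 13 ')': depth becomes 2
  Position 14 ')': depth becomes 1
  Position 15 '(': depth becomes 2
  Position 16 '(': depth becomes 3
  Position 17 '(': depth becomes 4
  Position 18 ')': depth becomes 3
  Position 19 ')': depth becomes 2
  Position 20 ')': depth becomes 1
  Position 21 ')': depth becomes 0
Maximum depth reached: 4

4


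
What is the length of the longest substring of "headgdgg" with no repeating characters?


Input: "headgdgg"
Sliding window (track last position of each char):
  Position 0 ('h'): window [0,0] length 1 -- new best
  Position 1 ('e'): window [0,1] length 2 -- new best
  Position 2 ('a'): window [0,2] length 3 -- new best
  Position 3 ('d'): window [0,3] length 4 -- new best
  Position 4 ('g'): window [0,4] length 5 -- new best
  Position 5 ('d'): repeat (last at 3), move window start to 4
  Position 5 ('d'): window [4,5] length 2
  Position 6 ('g'): repeat (last at 4), move window start to 5
  Position 6 ('g'): window [5,6] length 2
  Position 7 ('g'): repeat (last at 6), move window start to 7
  Position 7 ('g'): window [7,7] length 1
Longest substring with no repeats: "headg" with length 5

5


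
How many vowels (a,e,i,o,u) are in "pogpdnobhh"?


Input: pogpdnobhh
Checking each character:
  'p' at position 0: consonant
  'o' at position 1: vowel (running total: 1)
  'g' at position 2: consonant
  'p' at position 3: consonant
  'd' at position 4: consonant
  'n' at position 5: consonant
  'o' at position 6: vowel (running total: 2)
  'b' at position 7: consonant
  'h' at position 8: consonant
  'h' at position 9: consonant
Total vowels: 2

2


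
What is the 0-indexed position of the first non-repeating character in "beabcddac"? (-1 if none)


Input: beabcddac
Character frequencies:
  'a': 2
  'b': 2
  'c': 2
  'd': 2
  'e': 1
Scanning left to right for freq == 1:
  Position 0 ('b'): freq=2, skip
  Position 1 ('e'): unique! => answer = 1

1


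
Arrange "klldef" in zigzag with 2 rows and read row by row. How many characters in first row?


Zigzag "klldef" into 2 rows:
Placing characters:
  'k' => row 0
  'l' => row 1
  'l' => row 0
  'd' => row 1
  'e' => row 0
  'f' => row 1
Rows:
  Row 0: "kle"
  Row 1: "ldf"
First row length: 3

3


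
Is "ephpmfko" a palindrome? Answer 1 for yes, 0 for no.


Input: ephpmfko
Reversed: okfmphpe
  Compare pos 0 ('e') with pos 7 ('o'): MISMATCH
  Compare pos 1 ('p') with pos 6 ('k'): MISMATCH
  Compare pos 2 ('h') with pos 5 ('f'): MISMATCH
  Compare pos 3 ('p') with pos 4 ('m'): MISMATCH
Result: not a palindrome

0


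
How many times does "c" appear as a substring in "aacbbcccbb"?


Searching for "c" in "aacbbcccbb"
Scanning each position:
  Position 0: "a" => no
  Position 1: "a" => no
  Position 2: "c" => MATCH
  Position 3: "b" => no
  Position 4: "b" => no
  Position 5: "c" => MATCH
  Position 6: "c" => MATCH
  Position 7: "c" => MATCH
  Position 8: "b" => no
  Position 9: "b" => no
Total occurrences: 4

4


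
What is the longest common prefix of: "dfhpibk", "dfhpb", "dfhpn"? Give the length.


Words: dfhpibk, dfhpb, dfhpn
  Position 0: all 'd' => match
  Position 1: all 'f' => match
  Position 2: all 'h' => match
  Position 3: all 'p' => match
  Position 4: ('i', 'b', 'n') => mismatch, stop
LCP = "dfhp" (length 4)

4


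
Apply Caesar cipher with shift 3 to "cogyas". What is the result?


Caesar cipher: shift "cogyas" by 3
  'c' (pos 2) + 3 = pos 5 = 'f'
  'o' (pos 14) + 3 = pos 17 = 'r'
  'g' (pos 6) + 3 = pos 9 = 'j'
  'y' (pos 24) + 3 = pos 1 = 'b'
  'a' (pos 0) + 3 = pos 3 = 'd'
  's' (pos 18) + 3 = pos 21 = 'v'
Result: frjbdv

frjbdv


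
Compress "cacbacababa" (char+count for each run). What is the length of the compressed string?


Input: cacbacababa
Runs:
  'c' x 1 => "c1"
  'a' x 1 => "a1"
  'c' x 1 => "c1"
  'b' x 1 => "b1"
  'a' x 1 => "a1"
  'c' x 1 => "c1"
  'a' x 1 => "a1"
  'b' x 1 => "b1"
  'a' x 1 => "a1"
  'b' x 1 => "b1"
  'a' x 1 => "a1"
Compressed: "c1a1c1b1a1c1a1b1a1b1a1"
Compressed length: 22

22


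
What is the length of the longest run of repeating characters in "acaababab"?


Input: "acaababab"
Scanning for longest run:
  Position 1 ('c'): new char, reset run to 1
  Position 2 ('a'): new char, reset run to 1
  Position 3 ('a'): continues run of 'a', length=2
  Position 4 ('b'): new char, reset run to 1
  Position 5 ('a'): new char, reset run to 1
  Position 6 ('b'): new char, reset run to 1
  Position 7 ('a'): new char, reset run to 1
  Position 8 ('b'): new char, reset run to 1
Longest run: 'a' with length 2

2


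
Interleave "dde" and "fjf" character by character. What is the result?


Interleaving "dde" and "fjf":
  Position 0: 'd' from first, 'f' from second => "df"
  Position 1: 'd' from first, 'j' from second => "dj"
  Position 2: 'e' from first, 'f' from second => "ef"
Result: dfdjef

dfdjef


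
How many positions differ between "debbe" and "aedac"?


Comparing "debbe" and "aedac" position by position:
  Position 0: 'd' vs 'a' => DIFFER
  Position 1: 'e' vs 'e' => same
  Position 2: 'b' vs 'd' => DIFFER
  Position 3: 'b' vs 'a' => DIFFER
  Position 4: 'e' vs 'c' => DIFFER
Positions that differ: 4

4


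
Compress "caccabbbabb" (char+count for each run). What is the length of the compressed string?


Input: caccabbbabb
Runs:
  'c' x 1 => "c1"
  'a' x 1 => "a1"
  'c' x 2 => "c2"
  'a' x 1 => "a1"
  'b' x 3 => "b3"
  'a' x 1 => "a1"
  'b' x 2 => "b2"
Compressed: "c1a1c2a1b3a1b2"
Compressed length: 14

14


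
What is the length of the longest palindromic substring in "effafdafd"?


Input: "effafdafd"
Checking substrings for palindromes:
  [2:5] "faf" (len 3) => palindrome
  [1:3] "ff" (len 2) => palindrome
Longest palindromic substring: "faf" with length 3

3


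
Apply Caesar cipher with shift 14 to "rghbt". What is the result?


Caesar cipher: shift "rghbt" by 14
  'r' (pos 17) + 14 = pos 5 = 'f'
  'g' (pos 6) + 14 = pos 20 = 'u'
  'h' (pos 7) + 14 = pos 21 = 'v'
  'b' (pos 1) + 14 = pos 15 = 'p'
  't' (pos 19) + 14 = pos 7 = 'h'
Result: fuvph

fuvph


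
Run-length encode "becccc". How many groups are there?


Input: becccc
Scanning for consecutive runs:
  Group 1: 'b' x 1 (positions 0-0)
  Group 2: 'e' x 1 (positions 1-1)
  Group 3: 'c' x 4 (positions 2-5)
Total groups: 3

3


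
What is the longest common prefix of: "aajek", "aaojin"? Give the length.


Words: aajek, aaojin
  Position 0: all 'a' => match
  Position 1: all 'a' => match
  Position 2: ('j', 'o') => mismatch, stop
LCP = "aa" (length 2)

2


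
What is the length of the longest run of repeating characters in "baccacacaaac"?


Input: "baccacacaaac"
Scanning for longest run:
  Position 1 ('a'): new char, reset run to 1
  Position 2 ('c'): new char, reset run to 1
  Position 3 ('c'): continues run of 'c', length=2
  Position 4 ('a'): new char, reset run to 1
  Position 5 ('c'): new char, reset run to 1
  Position 6 ('a'): new char, reset run to 1
  Position 7 ('c'): new char, reset run to 1
  Position 8 ('a'): new char, reset run to 1
  Position 9 ('a'): continues run of 'a', length=2
  Position 10 ('a'): continues run of 'a', length=3
  Position 11 ('c'): new char, reset run to 1
Longest run: 'a' with length 3

3


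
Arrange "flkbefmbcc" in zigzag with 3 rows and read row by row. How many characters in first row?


Zigzag "flkbefmbcc" into 3 rows:
Placing characters:
  'f' => row 0
  'l' => row 1
  'k' => row 2
  'b' => row 1
  'e' => row 0
  'f' => row 1
  'm' => row 2
  'b' => row 1
  'c' => row 0
  'c' => row 1
Rows:
  Row 0: "fec"
  Row 1: "lbfbc"
  Row 2: "km"
First row length: 3

3


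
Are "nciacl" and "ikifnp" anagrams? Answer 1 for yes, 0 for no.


Strings: "nciacl", "ikifnp"
Sorted first:  acciln
Sorted second: fiiknp
Differ at position 0: 'a' vs 'f' => not anagrams

0


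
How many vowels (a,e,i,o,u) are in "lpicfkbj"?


Input: lpicfkbj
Checking each character:
  'l' at position 0: consonant
  'p' at position 1: consonant
  'i' at position 2: vowel (running total: 1)
  'c' at position 3: consonant
  'f' at position 4: consonant
  'k' at position 5: consonant
  'b' at position 6: consonant
  'j' at position 7: consonant
Total vowels: 1

1


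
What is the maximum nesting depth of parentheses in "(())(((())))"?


Input: "(())(((())))"
Tracking depth:
  Position 0 '(': depth becomes 1
  Position 1 '(': depth becomes 2
  Position 2 ')': depth becomes 1
  Position 3 ')': depth becomes 0
  Position 4 '(': depth becomes 1
  Position 5 '(': depth becomes 2
  Position 6 '(': depth becomes 3
  Position 7 '(': depth becomes 4
  Position 8 ')': depth becomes 3
  Position 9 ')': depth becomes 2
  Position 10 ')': depth becomes 1
  Position 11 ')': depth becomes 0
Maximum depth reached: 4

4


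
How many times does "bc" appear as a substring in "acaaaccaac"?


Searching for "bc" in "acaaaccaac"
Scanning each position:
  Position 0: "ac" => no
  Position 1: "ca" => no
  Position 2: "aa" => no
  Position 3: "aa" => no
  Position 4: "ac" => no
  Position 5: "cc" => no
  Position 6: "ca" => no
  Position 7: "aa" => no
  Position 8: "ac" => no
Total occurrences: 0

0


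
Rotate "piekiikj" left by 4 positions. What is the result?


Input: "piekiikj", rotate left by 4
First 4 characters: "piek"
Remaining characters: "iikj"
Concatenate remaining + first: "iikj" + "piek" = "iikjpiek"

iikjpiek


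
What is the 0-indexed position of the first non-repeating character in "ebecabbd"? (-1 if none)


Input: ebecabbd
Character frequencies:
  'a': 1
  'b': 3
  'c': 1
  'd': 1
  'e': 2
Scanning left to right for freq == 1:
  Position 0 ('e'): freq=2, skip
  Position 1 ('b'): freq=3, skip
  Position 2 ('e'): freq=2, skip
  Position 3 ('c'): unique! => answer = 3

3


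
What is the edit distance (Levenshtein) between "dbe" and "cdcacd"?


Computing edit distance: "dbe" -> "cdcacd"
DP table:
           c    d    c    a    c    d
      0    1    2    3    4    5    6
  d   1    1    1    2    3    4    5
  b   2    2    2    2    3    4    5
  e   3    3    3    3    3    4    5
Edit distance = dp[3][6] = 5

5


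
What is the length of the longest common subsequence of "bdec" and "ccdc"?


LCS of "bdec" and "ccdc"
DP table:
           c    c    d    c
      0    0    0    0    0
  b   0    0    0    0    0
  d   0    0    0    1    1
  e   0    0    0    1    1
  c   0    1    1    1    2
LCS length = dp[4][4] = 2

2


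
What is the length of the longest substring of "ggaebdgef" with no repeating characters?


Input: "ggaebdgef"
Sliding window (track last position of each char):
  Position 0 ('g'): window [0,0] length 1 -- new best
  Position 1 ('g'): repeat (last at 0), move window start to 1
  Position 1 ('g'): window [1,1] length 1
  Position 2 ('a'): window [1,2] length 2 -- new best
  Position 3 ('e'): window [1,3] length 3 -- new best
  Position 4 ('b'): window [1,4] length 4 -- new best
  Position 5 ('d'): window [1,5] length 5 -- new best
  Position 6 ('g'): repeat (last at 1), move window start to 2
  Position 6 ('g'): window [2,6] length 5
  Position 7 ('e'): repeat (last at 3), move window start to 4
  Position 7 ('e'): window [4,7] length 4
  Position 8 ('f'): window [4,8] length 5
Longest substring with no repeats: "gaebd" with length 5

5


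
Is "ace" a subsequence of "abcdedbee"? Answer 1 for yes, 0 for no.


Check if "ace" is a subsequence of "abcdedbee"
Greedy scan:
  Position 0 ('a'): matches sub[0] = 'a'
  Position 1 ('b'): no match needed
  Position 2 ('c'): matches sub[1] = 'c'
  Position 3 ('d'): no match needed
  Position 4 ('e'): matches sub[2] = 'e'
  Position 5 ('d'): no match needed
  Position 6 ('b'): no match needed
  Position 7 ('e'): no match needed
  Position 8 ('e'): no match needed
All 3 characters matched => is a subsequence

1


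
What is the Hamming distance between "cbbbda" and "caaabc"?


Comparing "cbbbda" and "caaabc" position by position:
  Position 0: 'c' vs 'c' => same
  Position 1: 'b' vs 'a' => differ
  Position 2: 'b' vs 'a' => differ
  Position 3: 'b' vs 'a' => differ
  Position 4: 'd' vs 'b' => differ
  Position 5: 'a' vs 'c' => differ
Total differences (Hamming distance): 5

5


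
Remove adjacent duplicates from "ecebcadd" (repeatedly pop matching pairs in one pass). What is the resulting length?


Input: ecebcadd
Stack-based adjacent duplicate removal:
  Read 'e': push. Stack: e
  Read 'c': push. Stack: ec
  Read 'e': push. Stack: ece
  Read 'b': push. Stack: eceb
  Read 'c': push. Stack: ecebc
  Read 'a': push. Stack: ecebca
  Read 'd': push. Stack: ecebcad
  Read 'd': matches stack top 'd' => pop. Stack: ecebca
Final stack: "ecebca" (length 6)

6


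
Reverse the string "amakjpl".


Input: amakjpl
Reading characters right to left:
  Position 6: 'l'
  Position 5: 'p'
  Position 4: 'j'
  Position 3: 'k'
  Position 2: 'a'
  Position 1: 'm'
  Position 0: 'a'
Reversed: lpjkama

lpjkama


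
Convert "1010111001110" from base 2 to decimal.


Input: "1010111001110" in base 2
Positional expansion:
  Digit '1' (value 1) x 2^12 = 4096
  Digit '0' (value 0) x 2^11 = 0
  Digit '1' (value 1) x 2^10 = 1024
  Digit '0' (value 0) x 2^9 = 0
  Digit '1' (value 1) x 2^8 = 256
  Digit '1' (value 1) x 2^7 = 128
  Digit '1' (value 1) x 2^6 = 64
  Digit '0' (value 0) x 2^5 = 0
  Digit '0' (value 0) x 2^4 = 0
  Digit '1' (value 1) x 2^3 = 8
  Digit '1' (value 1) x 2^2 = 4
  Digit '1' (value 1) x 2^1 = 2
  Digit '0' (value 0) x 2^0 = 0
Sum = 5582

5582


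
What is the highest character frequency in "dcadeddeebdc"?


Input: dcadeddeebdc
Character counts:
  'a': 1
  'b': 1
  'c': 2
  'd': 5
  'e': 3
Maximum frequency: 5

5


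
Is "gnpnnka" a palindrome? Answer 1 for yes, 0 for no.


Input: gnpnnka
Reversed: aknnpng
  Compare pos 0 ('g') with pos 6 ('a'): MISMATCH
  Compare pos 1 ('n') with pos 5 ('k'): MISMATCH
  Compare pos 2 ('p') with pos 4 ('n'): MISMATCH
Result: not a palindrome

0


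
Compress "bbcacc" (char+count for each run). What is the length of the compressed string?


Input: bbcacc
Runs:
  'b' x 2 => "b2"
  'c' x 1 => "c1"
  'a' x 1 => "a1"
  'c' x 2 => "c2"
Compressed: "b2c1a1c2"
Compressed length: 8

8


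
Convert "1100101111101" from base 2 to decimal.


Input: "1100101111101" in base 2
Positional expansion:
  Digit '1' (value 1) x 2^12 = 4096
  Digit '1' (value 1) x 2^11 = 2048
  Digit '0' (value 0) x 2^10 = 0
  Digit '0' (value 0) x 2^9 = 0
  Digit '1' (value 1) x 2^8 = 256
  Digit '0' (value 0) x 2^7 = 0
  Digit '1' (value 1) x 2^6 = 64
  Digit '1' (value 1) x 2^5 = 32
  Digit '1' (value 1) x 2^4 = 16
  Digit '1' (value 1) x 2^3 = 8
  Digit '1' (value 1) x 2^2 = 4
  Digit '0' (value 0) x 2^1 = 0
  Digit '1' (value 1) x 2^0 = 1
Sum = 6525

6525


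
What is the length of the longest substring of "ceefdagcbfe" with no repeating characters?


Input: "ceefdagcbfe"
Sliding window (track last position of each char):
  Position 0 ('c'): window [0,0] length 1 -- new best
  Position 1 ('e'): window [0,1] length 2 -- new best
  Position 2 ('e'): repeat (last at 1), move window start to 2
  Position 2 ('e'): window [2,2] length 1
  Position 3 ('f'): window [2,3] length 2
  Position 4 ('d'): window [2,4] length 3 -- new best
  Position 5 ('a'): window [2,5] length 4 -- new best
  Position 6 ('g'): window [2,6] length 5 -- new best
  Position 7 ('c'): window [2,7] length 6 -- new best
  Position 8 ('b'): window [2,8] length 7 -- new best
  Position 9 ('f'): repeat (last at 3), move window start to 4
  Position 9 ('f'): window [4,9] length 6
  Position 10 ('e'): window [4,10] length 7
Longest substring with no repeats: "efdagcb" with length 7

7


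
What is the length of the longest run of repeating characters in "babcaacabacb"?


Input: "babcaacabacb"
Scanning for longest run:
  Position 1 ('a'): new char, reset run to 1
  Position 2 ('b'): new char, reset run to 1
  Position 3 ('c'): new char, reset run to 1
  Position 4 ('a'): new char, reset run to 1
  Position 5 ('a'): continues run of 'a', length=2
  Position 6 ('c'): new char, reset run to 1
  Position 7 ('a'): new char, reset run to 1
  Position 8 ('b'): new char, reset run to 1
  Position 9 ('a'): new char, reset run to 1
  Position 10 ('c'): new char, reset run to 1
  Position 11 ('b'): new char, reset run to 1
Longest run: 'a' with length 2

2


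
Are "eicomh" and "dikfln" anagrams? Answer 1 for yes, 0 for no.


Strings: "eicomh", "dikfln"
Sorted first:  cehimo
Sorted second: dfikln
Differ at position 0: 'c' vs 'd' => not anagrams

0


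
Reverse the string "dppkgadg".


Input: dppkgadg
Reading characters right to left:
  Position 7: 'g'
  Position 6: 'd'
  Position 5: 'a'
  Position 4: 'g'
  Position 3: 'k'
  Position 2: 'p'
  Position 1: 'p'
  Position 0: 'd'
Reversed: gdagkppd

gdagkppd


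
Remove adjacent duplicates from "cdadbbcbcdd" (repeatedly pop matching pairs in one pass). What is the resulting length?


Input: cdadbbcbcdd
Stack-based adjacent duplicate removal:
  Read 'c': push. Stack: c
  Read 'd': push. Stack: cd
  Read 'a': push. Stack: cda
  Read 'd': push. Stack: cdad
  Read 'b': push. Stack: cdadb
  Read 'b': matches stack top 'b' => pop. Stack: cdad
  Read 'c': push. Stack: cdadc
  Read 'b': push. Stack: cdadcb
  Read 'c': push. Stack: cdadcbc
  Read 'd': push. Stack: cdadcbcd
  Read 'd': matches stack top 'd' => pop. Stack: cdadcbc
Final stack: "cdadcbc" (length 7)

7


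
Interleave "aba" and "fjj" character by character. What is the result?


Interleaving "aba" and "fjj":
  Position 0: 'a' from first, 'f' from second => "af"
  Position 1: 'b' from first, 'j' from second => "bj"
  Position 2: 'a' from first, 'j' from second => "aj"
Result: afbjaj

afbjaj


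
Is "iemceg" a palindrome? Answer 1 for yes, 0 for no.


Input: iemceg
Reversed: gecmei
  Compare pos 0 ('i') with pos 5 ('g'): MISMATCH
  Compare pos 1 ('e') with pos 4 ('e'): match
  Compare pos 2 ('m') with pos 3 ('c'): MISMATCH
Result: not a palindrome

0


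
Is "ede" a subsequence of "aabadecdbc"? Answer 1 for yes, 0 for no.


Check if "ede" is a subsequence of "aabadecdbc"
Greedy scan:
  Position 0 ('a'): no match needed
  Position 1 ('a'): no match needed
  Position 2 ('b'): no match needed
  Position 3 ('a'): no match needed
  Position 4 ('d'): no match needed
  Position 5 ('e'): matches sub[0] = 'e'
  Position 6 ('c'): no match needed
  Position 7 ('d'): matches sub[1] = 'd'
  Position 8 ('b'): no match needed
  Position 9 ('c'): no match needed
Only matched 2/3 characters => not a subsequence

0


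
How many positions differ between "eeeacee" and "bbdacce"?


Comparing "eeeacee" and "bbdacce" position by position:
  Position 0: 'e' vs 'b' => DIFFER
  Position 1: 'e' vs 'b' => DIFFER
  Position 2: 'e' vs 'd' => DIFFER
  Position 3: 'a' vs 'a' => same
  Position 4: 'c' vs 'c' => same
  Position 5: 'e' vs 'c' => DIFFER
  Position 6: 'e' vs 'e' => same
Positions that differ: 4

4


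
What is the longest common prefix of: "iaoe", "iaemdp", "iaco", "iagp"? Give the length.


Words: iaoe, iaemdp, iaco, iagp
  Position 0: all 'i' => match
  Position 1: all 'a' => match
  Position 2: ('o', 'e', 'c', 'g') => mismatch, stop
LCP = "ia" (length 2)

2


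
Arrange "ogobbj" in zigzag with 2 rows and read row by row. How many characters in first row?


Zigzag "ogobbj" into 2 rows:
Placing characters:
  'o' => row 0
  'g' => row 1
  'o' => row 0
  'b' => row 1
  'b' => row 0
  'j' => row 1
Rows:
  Row 0: "oob"
  Row 1: "gbj"
First row length: 3

3


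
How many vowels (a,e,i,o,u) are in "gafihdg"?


Input: gafihdg
Checking each character:
  'g' at position 0: consonant
  'a' at position 1: vowel (running total: 1)
  'f' at position 2: consonant
  'i' at position 3: vowel (running total: 2)
  'h' at position 4: consonant
  'd' at position 5: consonant
  'g' at position 6: consonant
Total vowels: 2

2


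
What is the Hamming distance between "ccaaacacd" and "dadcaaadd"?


Comparing "ccaaacacd" and "dadcaaadd" position by position:
  Position 0: 'c' vs 'd' => differ
  Position 1: 'c' vs 'a' => differ
  Position 2: 'a' vs 'd' => differ
  Position 3: 'a' vs 'c' => differ
  Position 4: 'a' vs 'a' => same
  Position 5: 'c' vs 'a' => differ
  Position 6: 'a' vs 'a' => same
  Position 7: 'c' vs 'd' => differ
  Position 8: 'd' vs 'd' => same
Total differences (Hamming distance): 6

6


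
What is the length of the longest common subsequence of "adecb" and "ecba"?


LCS of "adecb" and "ecba"
DP table:
           e    c    b    a
      0    0    0    0    0
  a   0    0    0    0    1
  d   0    0    0    0    1
  e   0    1    1    1    1
  c   0    1    2    2    2
  b   0    1    2    3    3
LCS length = dp[5][4] = 3

3


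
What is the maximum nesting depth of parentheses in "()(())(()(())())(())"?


Input: "()(())(()(())())(())"
Tracking depth:
  Position 0 '(': depth becomes 1
  Position 1 ')': depth becomes 0
  Position 2 '(': depth becomes 1
  Position 3 '(': depth becomes 2
  Position 4 ')': depth becomes 1
  Position 5 ')': depth becomes 0
  Position 6 '(': depth becomes 1
  Position 7 '(': depth becomes 2
  Position 8 ')': depth becomes 1
  Position 9 '(': depth becomes 2
  Position 10 '(': depth becomes 3
  Position 11 ')': depth becomes 2
  Position 12 ')': depth becomes 1
  Position 13 '(': depth becomes 2
  Position 14 ')': depth becomes 1
  Position 15 ')': depth becomes 0
  Position 16 '(': depth becomes 1
  Position 17 '(': depth becomes 2
  Position 18 ')': depth becomes 1
  Position 19 ')': depth becomes 0
Maximum depth reached: 3

3


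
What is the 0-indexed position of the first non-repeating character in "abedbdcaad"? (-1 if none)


Input: abedbdcaad
Character frequencies:
  'a': 3
  'b': 2
  'c': 1
  'd': 3
  'e': 1
Scanning left to right for freq == 1:
  Position 0 ('a'): freq=3, skip
  Position 1 ('b'): freq=2, skip
  Position 2 ('e'): unique! => answer = 2

2


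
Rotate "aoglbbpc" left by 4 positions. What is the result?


Input: "aoglbbpc", rotate left by 4
First 4 characters: "aogl"
Remaining characters: "bbpc"
Concatenate remaining + first: "bbpc" + "aogl" = "bbpcaogl"

bbpcaogl


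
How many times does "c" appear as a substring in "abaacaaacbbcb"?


Searching for "c" in "abaacaaacbbcb"
Scanning each position:
  Position 0: "a" => no
  Position 1: "b" => no
  Position 2: "a" => no
  Position 3: "a" => no
  Position 4: "c" => MATCH
  Position 5: "a" => no
  Position 6: "a" => no
  Position 7: "a" => no
  Position 8: "c" => MATCH
  Position 9: "b" => no
  Position 10: "b" => no
  Position 11: "c" => MATCH
  Position 12: "b" => no
Total occurrences: 3

3


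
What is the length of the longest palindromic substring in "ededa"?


Input: "ededa"
Checking substrings for palindromes:
  [0:3] "ede" (len 3) => palindrome
  [1:4] "ded" (len 3) => palindrome
Longest palindromic substring: "ede" with length 3

3


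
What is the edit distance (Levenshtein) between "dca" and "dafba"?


Computing edit distance: "dca" -> "dafba"
DP table:
           d    a    f    b    a
      0    1    2    3    4    5
  d   1    0    1    2    3    4
  c   2    1    1    2    3    4
  a   3    2    1    2    3    3
Edit distance = dp[3][5] = 3

3


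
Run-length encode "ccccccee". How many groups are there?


Input: ccccccee
Scanning for consecutive runs:
  Group 1: 'c' x 6 (positions 0-5)
  Group 2: 'e' x 2 (positions 6-7)
Total groups: 2

2


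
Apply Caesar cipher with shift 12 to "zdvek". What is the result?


Caesar cipher: shift "zdvek" by 12
  'z' (pos 25) + 12 = pos 11 = 'l'
  'd' (pos 3) + 12 = pos 15 = 'p'
  'v' (pos 21) + 12 = pos 7 = 'h'
  'e' (pos 4) + 12 = pos 16 = 'q'
  'k' (pos 10) + 12 = pos 22 = 'w'
Result: lphqw

lphqw


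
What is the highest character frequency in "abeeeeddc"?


Input: abeeeeddc
Character counts:
  'a': 1
  'b': 1
  'c': 1
  'd': 2
  'e': 4
Maximum frequency: 4

4


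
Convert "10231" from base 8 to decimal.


Input: "10231" in base 8
Positional expansion:
  Digit '1' (value 1) x 8^4 = 4096
  Digit '0' (value 0) x 8^3 = 0
  Digit '2' (value 2) x 8^2 = 128
  Digit '3' (value 3) x 8^1 = 24
  Digit '1' (value 1) x 8^0 = 1
Sum = 4249

4249


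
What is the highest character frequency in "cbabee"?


Input: cbabee
Character counts:
  'a': 1
  'b': 2
  'c': 1
  'e': 2
Maximum frequency: 2

2


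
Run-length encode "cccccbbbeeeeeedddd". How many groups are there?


Input: cccccbbbeeeeeedddd
Scanning for consecutive runs:
  Group 1: 'c' x 5 (positions 0-4)
  Group 2: 'b' x 3 (positions 5-7)
  Group 3: 'e' x 6 (positions 8-13)
  Group 4: 'd' x 4 (positions 14-17)
Total groups: 4

4


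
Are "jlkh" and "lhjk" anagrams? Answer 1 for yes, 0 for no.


Strings: "jlkh", "lhjk"
Sorted first:  hjkl
Sorted second: hjkl
Sorted forms match => anagrams

1


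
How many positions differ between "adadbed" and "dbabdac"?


Comparing "adadbed" and "dbabdac" position by position:
  Position 0: 'a' vs 'd' => DIFFER
  Position 1: 'd' vs 'b' => DIFFER
  Position 2: 'a' vs 'a' => same
  Position 3: 'd' vs 'b' => DIFFER
  Position 4: 'b' vs 'd' => DIFFER
  Position 5: 'e' vs 'a' => DIFFER
  Position 6: 'd' vs 'c' => DIFFER
Positions that differ: 6

6


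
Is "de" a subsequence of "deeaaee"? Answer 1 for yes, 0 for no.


Check if "de" is a subsequence of "deeaaee"
Greedy scan:
  Position 0 ('d'): matches sub[0] = 'd'
  Position 1 ('e'): matches sub[1] = 'e'
  Position 2 ('e'): no match needed
  Position 3 ('a'): no match needed
  Position 4 ('a'): no match needed
  Position 5 ('e'): no match needed
  Position 6 ('e'): no match needed
All 2 characters matched => is a subsequence

1


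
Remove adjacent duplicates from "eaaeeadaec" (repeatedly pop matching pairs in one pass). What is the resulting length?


Input: eaaeeadaec
Stack-based adjacent duplicate removal:
  Read 'e': push. Stack: e
  Read 'a': push. Stack: ea
  Read 'a': matches stack top 'a' => pop. Stack: e
  Read 'e': matches stack top 'e' => pop. Stack: (empty)
  Read 'e': push. Stack: e
  Read 'a': push. Stack: ea
  Read 'd': push. Stack: ead
  Read 'a': push. Stack: eada
  Read 'e': push. Stack: eadae
  Read 'c': push. Stack: eadaec
Final stack: "eadaec" (length 6)

6


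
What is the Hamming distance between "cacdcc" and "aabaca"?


Comparing "cacdcc" and "aabaca" position by position:
  Position 0: 'c' vs 'a' => differ
  Position 1: 'a' vs 'a' => same
  Position 2: 'c' vs 'b' => differ
  Position 3: 'd' vs 'a' => differ
  Position 4: 'c' vs 'c' => same
  Position 5: 'c' vs 'a' => differ
Total differences (Hamming distance): 4

4


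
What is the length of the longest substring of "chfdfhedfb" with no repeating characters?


Input: "chfdfhedfb"
Sliding window (track last position of each char):
  Position 0 ('c'): window [0,0] length 1 -- new best
  Position 1 ('h'): window [0,1] length 2 -- new best
  Position 2 ('f'): window [0,2] length 3 -- new best
  Position 3 ('d'): window [0,3] length 4 -- new best
  Position 4 ('f'): repeat (last at 2), move window start to 3
  Position 4 ('f'): window [3,4] length 2
  Position 5 ('h'): window [3,5] length 3
  Position 6 ('e'): window [3,6] length 4
  Position 7 ('d'): repeat (last at 3), move window start to 4
  Position 7 ('d'): window [4,7] length 4
  Position 8 ('f'): repeat (last at 4), move window start to 5
  Position 8 ('f'): window [5,8] length 4
  Position 9 ('b'): window [5,9] length 5 -- new best
Longest substring with no repeats: "hedfb" with length 5

5


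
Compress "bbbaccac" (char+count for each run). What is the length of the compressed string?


Input: bbbaccac
Runs:
  'b' x 3 => "b3"
  'a' x 1 => "a1"
  'c' x 2 => "c2"
  'a' x 1 => "a1"
  'c' x 1 => "c1"
Compressed: "b3a1c2a1c1"
Compressed length: 10

10


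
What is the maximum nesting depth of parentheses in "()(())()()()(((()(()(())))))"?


Input: "()(())()()()(((()(()(())))))"
Tracking depth:
  Position 0 '(': depth becomes 1
  Position 1 ')': depth becomes 0
  Position 2 '(': depth becomes 1
  Position 3 '(': depth becomes 2
  Position 4 ')': depth becomes 1
  Position 5 ')': depth becomes 0
  Position 6 '(': depth becomes 1
  Position 7 ')': depth becomes 0
  Position 8 '(': depth becomes 1
  Position 9 ')': depth becomes 0
  Position 10 '(': depth becomes 1
  Position 11 ')': depth becomes 0
  Position 12 '(': depth becomes 1
  Position 13 '(': depth becomes 2
  Position 14 '(': depth becomes 3
  Position 15 '(': depth becomes 4
  Position 16 ')': depth becomes 3
  Position 17 '(': depth becomes 4
  Position 18 '(': depth becomes 5
  Position 19 ')': depth becomes 4
  Position 20 '(': depth becomes 5
  Position 21 '(': depth becomes 6
  Position 22 ')': depth becomes 5
  Position 23 ')': depth becomes 4
  Position 24 ')': depth becomes 3
  Position 25 ')': depth becomes 2
  Position 26 ')': depth becomes 1
  Position 27 ')': depth becomes 0
Maximum depth reached: 6

6


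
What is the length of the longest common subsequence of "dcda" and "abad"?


LCS of "dcda" and "abad"
DP table:
           a    b    a    d
      0    0    0    0    0
  d   0    0    0    0    1
  c   0    0    0    0    1
  d   0    0    0    0    1
  a   0    1    1    1    1
LCS length = dp[4][4] = 1

1


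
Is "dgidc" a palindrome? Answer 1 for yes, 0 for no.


Input: dgidc
Reversed: cdigd
  Compare pos 0 ('d') with pos 4 ('c'): MISMATCH
  Compare pos 1 ('g') with pos 3 ('d'): MISMATCH
Result: not a palindrome

0


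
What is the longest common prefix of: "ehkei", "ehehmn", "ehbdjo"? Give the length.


Words: ehkei, ehehmn, ehbdjo
  Position 0: all 'e' => match
  Position 1: all 'h' => match
  Position 2: ('k', 'e', 'b') => mismatch, stop
LCP = "eh" (length 2)

2


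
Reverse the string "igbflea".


Input: igbflea
Reading characters right to left:
  Position 6: 'a'
  Position 5: 'e'
  Position 4: 'l'
  Position 3: 'f'
  Position 2: 'b'
  Position 1: 'g'
  Position 0: 'i'
Reversed: aelfbgi

aelfbgi


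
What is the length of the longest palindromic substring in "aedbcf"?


Input: "aedbcf"
Checking substrings for palindromes:
  No multi-char palindromic substrings found
Longest palindromic substring: "a" with length 1

1


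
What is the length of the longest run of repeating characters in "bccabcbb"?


Input: "bccabcbb"
Scanning for longest run:
  Position 1 ('c'): new char, reset run to 1
  Position 2 ('c'): continues run of 'c', length=2
  Position 3 ('a'): new char, reset run to 1
  Position 4 ('b'): new char, reset run to 1
  Position 5 ('c'): new char, reset run to 1
  Position 6 ('b'): new char, reset run to 1
  Position 7 ('b'): continues run of 'b', length=2
Longest run: 'c' with length 2

2


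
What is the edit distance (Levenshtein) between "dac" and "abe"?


Computing edit distance: "dac" -> "abe"
DP table:
           a    b    e
      0    1    2    3
  d   1    1    2    3
  a   2    1    2    3
  c   3    2    2    3
Edit distance = dp[3][3] = 3

3


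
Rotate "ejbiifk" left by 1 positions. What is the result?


Input: "ejbiifk", rotate left by 1
First 1 characters: "e"
Remaining characters: "jbiifk"
Concatenate remaining + first: "jbiifk" + "e" = "jbiifke"

jbiifke


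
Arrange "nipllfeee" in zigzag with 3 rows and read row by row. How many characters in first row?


Zigzag "nipllfeee" into 3 rows:
Placing characters:
  'n' => row 0
  'i' => row 1
  'p' => row 2
  'l' => row 1
  'l' => row 0
  'f' => row 1
  'e' => row 2
  'e' => row 1
  'e' => row 0
Rows:
  Row 0: "nle"
  Row 1: "ilfe"
  Row 2: "pe"
First row length: 3

3


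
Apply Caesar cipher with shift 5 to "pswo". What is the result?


Caesar cipher: shift "pswo" by 5
  'p' (pos 15) + 5 = pos 20 = 'u'
  's' (pos 18) + 5 = pos 23 = 'x'
  'w' (pos 22) + 5 = pos 1 = 'b'
  'o' (pos 14) + 5 = pos 19 = 't'
Result: uxbt

uxbt


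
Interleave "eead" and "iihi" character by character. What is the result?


Interleaving "eead" and "iihi":
  Position 0: 'e' from first, 'i' from second => "ei"
  Position 1: 'e' from first, 'i' from second => "ei"
  Position 2: 'a' from first, 'h' from second => "ah"
  Position 3: 'd' from first, 'i' from second => "di"
Result: eieiahdi

eieiahdi


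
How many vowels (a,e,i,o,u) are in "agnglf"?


Input: agnglf
Checking each character:
  'a' at position 0: vowel (running total: 1)
  'g' at position 1: consonant
  'n' at position 2: consonant
  'g' at position 3: consonant
  'l' at position 4: consonant
  'f' at position 5: consonant
Total vowels: 1

1


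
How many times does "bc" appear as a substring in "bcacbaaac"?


Searching for "bc" in "bcacbaaac"
Scanning each position:
  Position 0: "bc" => MATCH
  Position 1: "ca" => no
  Position 2: "ac" => no
  Position 3: "cb" => no
  Position 4: "ba" => no
  Position 5: "aa" => no
  Position 6: "aa" => no
  Position 7: "ac" => no
Total occurrences: 1

1


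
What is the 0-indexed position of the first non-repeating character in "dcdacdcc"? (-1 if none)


Input: dcdacdcc
Character frequencies:
  'a': 1
  'c': 4
  'd': 3
Scanning left to right for freq == 1:
  Position 0 ('d'): freq=3, skip
  Position 1 ('c'): freq=4, skip
  Position 2 ('d'): freq=3, skip
  Position 3 ('a'): unique! => answer = 3

3


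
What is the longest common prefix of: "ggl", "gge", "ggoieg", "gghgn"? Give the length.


Words: ggl, gge, ggoieg, gghgn
  Position 0: all 'g' => match
  Position 1: all 'g' => match
  Position 2: ('l', 'e', 'o', 'h') => mismatch, stop
LCP = "gg" (length 2)

2


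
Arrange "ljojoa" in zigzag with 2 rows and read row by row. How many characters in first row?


Zigzag "ljojoa" into 2 rows:
Placing characters:
  'l' => row 0
  'j' => row 1
  'o' => row 0
  'j' => row 1
  'o' => row 0
  'a' => row 1
Rows:
  Row 0: "loo"
  Row 1: "jja"
First row length: 3

3


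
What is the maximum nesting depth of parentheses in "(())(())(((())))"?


Input: "(())(())(((())))"
Tracking depth:
  Position 0 '(': depth becomes 1
  Position 1 '(': depth becomes 2
  Position 2 ')': depth becomes 1
  Position 3 ')': depth becomes 0
  Position 4 '(': depth becomes 1
  Position 5 '(': depth becomes 2
  Position 6 ')': depth becomes 1
  Position 7 ')': depth becomes 0
  Position 8 '(': depth becomes 1
  Position 9 '(': depth becomes 2
  Position 10 '(': depth becomes 3
  Position 11 '(': depth becomes 4
  Position 12 ')': depth becomes 3
  Position 13 ')': depth becomes 2
  Position 14 ')': depth becomes 1
  Position 15 ')': depth becomes 0
Maximum depth reached: 4

4


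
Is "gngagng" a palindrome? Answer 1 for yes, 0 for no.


Input: gngagng
Reversed: gngagng
  Compare pos 0 ('g') with pos 6 ('g'): match
  Compare pos 1 ('n') with pos 5 ('n'): match
  Compare pos 2 ('g') with pos 4 ('g'): match
Result: palindrome

1


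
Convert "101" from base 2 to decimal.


Input: "101" in base 2
Positional expansion:
  Digit '1' (value 1) x 2^2 = 4
  Digit '0' (value 0) x 2^1 = 0
  Digit '1' (value 1) x 2^0 = 1
Sum = 5

5


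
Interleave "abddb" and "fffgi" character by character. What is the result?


Interleaving "abddb" and "fffgi":
  Position 0: 'a' from first, 'f' from second => "af"
  Position 1: 'b' from first, 'f' from second => "bf"
  Position 2: 'd' from first, 'f' from second => "df"
  Position 3: 'd' from first, 'g' from second => "dg"
  Position 4: 'b' from first, 'i' from second => "bi"
Result: afbfdfdgbi

afbfdfdgbi
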